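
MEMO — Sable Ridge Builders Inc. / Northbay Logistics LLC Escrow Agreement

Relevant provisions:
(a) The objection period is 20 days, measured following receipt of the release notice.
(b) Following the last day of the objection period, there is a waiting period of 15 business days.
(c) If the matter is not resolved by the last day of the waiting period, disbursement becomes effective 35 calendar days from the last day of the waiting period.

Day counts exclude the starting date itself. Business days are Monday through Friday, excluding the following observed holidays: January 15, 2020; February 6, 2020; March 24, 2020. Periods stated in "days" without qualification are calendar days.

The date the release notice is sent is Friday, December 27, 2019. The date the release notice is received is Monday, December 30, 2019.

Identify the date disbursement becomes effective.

March 16, 2020

The last day of the objection period: December 30, 2019 + 20 days = January 19, 2020.
From Sunday, January 19, 2020, 15 business days (Jan 20, Jan 21, Jan 22, Jan 23, …, Feb 5, Feb 7, Feb 10, skipping weekends and the listed holiday on Feb 6) brings us to Monday, February 10, 2020, which is the last day of the waiting period.
The date disbursement becomes effective: February 10, 2020 + 35 days = March 16, 2020.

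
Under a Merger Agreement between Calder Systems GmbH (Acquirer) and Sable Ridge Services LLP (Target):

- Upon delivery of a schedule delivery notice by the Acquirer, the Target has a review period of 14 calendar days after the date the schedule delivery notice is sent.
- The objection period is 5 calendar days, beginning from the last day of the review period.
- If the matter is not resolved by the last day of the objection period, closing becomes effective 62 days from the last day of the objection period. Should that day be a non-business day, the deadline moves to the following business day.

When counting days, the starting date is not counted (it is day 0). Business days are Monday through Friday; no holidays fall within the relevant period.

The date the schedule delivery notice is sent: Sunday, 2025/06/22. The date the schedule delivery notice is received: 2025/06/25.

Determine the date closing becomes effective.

2025/09/11

The last day of the review period: 2025/06/22 + 14 days = 2025/07/06.
Adding 5 calendar days to 2025/07/06 gives 2025/07/11, which is the last day of the objection period.
The date closing becomes effective: 62 calendar days after 2025/07/11 is 2025/09/11. 2025/09/11 is a Thursday, so no roll-forward applies.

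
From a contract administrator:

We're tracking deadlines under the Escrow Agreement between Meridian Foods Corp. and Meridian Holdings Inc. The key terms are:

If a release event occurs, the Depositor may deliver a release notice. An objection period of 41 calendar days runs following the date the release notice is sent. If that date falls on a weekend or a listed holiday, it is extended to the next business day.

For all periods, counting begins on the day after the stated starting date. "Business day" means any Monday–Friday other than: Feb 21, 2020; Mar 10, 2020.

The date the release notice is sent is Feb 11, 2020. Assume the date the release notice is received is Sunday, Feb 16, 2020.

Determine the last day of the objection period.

Mar 23, 2020

The last day of the objection period: Feb 11, 2020 + 41 days = Mar 23, 2020. Mar 23, 2020 is a Monday and is not a listed holiday, so no roll-forward applies.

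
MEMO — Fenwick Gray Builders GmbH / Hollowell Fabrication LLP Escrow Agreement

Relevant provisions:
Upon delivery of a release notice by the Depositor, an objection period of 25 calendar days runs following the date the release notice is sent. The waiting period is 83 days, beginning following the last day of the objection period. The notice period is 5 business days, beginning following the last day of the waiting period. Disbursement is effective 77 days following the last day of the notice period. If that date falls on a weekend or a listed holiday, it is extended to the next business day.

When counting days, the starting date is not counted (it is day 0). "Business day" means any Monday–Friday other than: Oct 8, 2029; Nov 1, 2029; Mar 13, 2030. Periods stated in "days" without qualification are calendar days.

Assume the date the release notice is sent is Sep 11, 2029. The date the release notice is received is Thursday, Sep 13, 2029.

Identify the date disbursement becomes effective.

Mar 22, 2030

The last day of the objection period: 25 calendar days after Sep 11, 2029 is Oct 6, 2029.
Adding 83 calendar days to Oct 6, 2029 gives Dec 28, 2029, which is the last day of the waiting period.
From Friday, Dec 28, 2029, 5 business days (Dec 31, Jan 1, Jan 2, Jan 3, Jan 4, skipping weekends) brings us to Friday, Jan 4, 2030, which is the last day of the notice period.
The date disbursement becomes effective: Jan 4, 2030 + 77 days = Mar 22, 2030. Mar 22, 2030 is a Friday and is not a listed holiday, so no roll-forward applies.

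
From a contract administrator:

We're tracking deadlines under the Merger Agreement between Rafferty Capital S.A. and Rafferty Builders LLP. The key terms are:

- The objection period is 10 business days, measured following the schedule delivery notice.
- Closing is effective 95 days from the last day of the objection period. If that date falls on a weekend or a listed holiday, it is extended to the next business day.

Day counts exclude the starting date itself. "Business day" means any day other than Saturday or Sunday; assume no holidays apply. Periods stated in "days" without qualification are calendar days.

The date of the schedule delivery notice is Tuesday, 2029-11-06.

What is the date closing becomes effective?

The last day of the objection period: 10 business days after Tuesday, 2029-11-06, skipping weekends — Nov 7, Nov 8, Nov 9, Nov 12, Nov 13, Nov 14, Nov 15, Nov 16, Nov 19, Nov 20 — lands on Tuesday, 2029-11-20.
Adding 95 calendar days to 2029-11-20 gives 2030-02-23, which is the date closing becomes effective. That falls on a Saturday, so it rolls to the next business day, Monday, 2030-02-25.

2030-02-25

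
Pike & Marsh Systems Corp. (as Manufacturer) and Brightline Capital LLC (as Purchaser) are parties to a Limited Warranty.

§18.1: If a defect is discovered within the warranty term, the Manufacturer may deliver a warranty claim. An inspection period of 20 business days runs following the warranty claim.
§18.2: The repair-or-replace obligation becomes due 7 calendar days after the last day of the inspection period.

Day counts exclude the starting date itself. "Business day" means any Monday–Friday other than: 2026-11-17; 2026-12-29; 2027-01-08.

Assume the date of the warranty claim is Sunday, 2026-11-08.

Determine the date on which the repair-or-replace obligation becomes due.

2026-12-14

From Sunday, 2026-11-08, 20 business days (Nov 9, Nov 10, Nov 11, Nov 12, …, Dec 3, Dec 4, Dec 7, skipping weekends and the listed holiday on Nov 17) brings us to Monday, 2026-12-07, which is the last day of the inspection period.
Adding 7 calendar days to 2026-12-07 gives 2026-12-14, which is the date on which the repair-or-replace obligation becomes due.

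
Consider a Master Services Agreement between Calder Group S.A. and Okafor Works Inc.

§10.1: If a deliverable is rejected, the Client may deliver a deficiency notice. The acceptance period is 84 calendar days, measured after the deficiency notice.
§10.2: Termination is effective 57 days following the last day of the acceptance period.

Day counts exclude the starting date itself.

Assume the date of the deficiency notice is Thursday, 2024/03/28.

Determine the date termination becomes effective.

Adding 84 calendar days to 2024/03/28 gives 2024/06/20, which is the last day of the acceptance period.
The date termination becomes effective: 2024/06/20 + 57 days = 2024/08/16.

2024/08/16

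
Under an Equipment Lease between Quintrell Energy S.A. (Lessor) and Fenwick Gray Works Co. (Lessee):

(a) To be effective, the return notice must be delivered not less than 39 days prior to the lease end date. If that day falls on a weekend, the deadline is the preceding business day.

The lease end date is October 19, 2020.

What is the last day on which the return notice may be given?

September 10, 2020

Counting back 39 calendar days from October 19, 2020 gives September 10, 2020. That is a Thursday, so no adjustment is needed.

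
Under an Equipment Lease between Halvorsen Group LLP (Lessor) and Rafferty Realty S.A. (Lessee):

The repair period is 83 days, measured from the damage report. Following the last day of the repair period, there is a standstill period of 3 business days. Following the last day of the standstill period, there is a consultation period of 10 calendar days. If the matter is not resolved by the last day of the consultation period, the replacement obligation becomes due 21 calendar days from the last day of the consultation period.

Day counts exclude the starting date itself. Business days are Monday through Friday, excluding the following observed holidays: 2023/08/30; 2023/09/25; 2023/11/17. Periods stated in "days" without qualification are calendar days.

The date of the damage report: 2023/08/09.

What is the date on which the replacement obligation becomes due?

2023/12/04

Adding 83 calendar days to 2023/08/09 gives 2023/10/31, which is the last day of the repair period.
From Tuesday, 2023/10/31, 3 business days (Nov 1, Nov 2, Nov 3, skipping weekends) brings us to Friday, 2023/11/03, which is the last day of the standstill period.
The last day of the consultation period: 2023/11/03 + 10 days = 2023/11/13.
Adding 21 calendar days to 2023/11/13 gives 2023/12/04, which is the date on which the replacement obligation becomes due.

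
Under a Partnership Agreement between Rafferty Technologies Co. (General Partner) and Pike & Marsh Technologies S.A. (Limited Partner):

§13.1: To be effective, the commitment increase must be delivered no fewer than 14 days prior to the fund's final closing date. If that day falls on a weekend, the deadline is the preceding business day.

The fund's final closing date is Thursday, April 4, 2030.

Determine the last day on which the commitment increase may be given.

April 4, 2030 minus 14 days is March 21, 2030. That is a Thursday, so no adjustment is needed.

March 21, 2030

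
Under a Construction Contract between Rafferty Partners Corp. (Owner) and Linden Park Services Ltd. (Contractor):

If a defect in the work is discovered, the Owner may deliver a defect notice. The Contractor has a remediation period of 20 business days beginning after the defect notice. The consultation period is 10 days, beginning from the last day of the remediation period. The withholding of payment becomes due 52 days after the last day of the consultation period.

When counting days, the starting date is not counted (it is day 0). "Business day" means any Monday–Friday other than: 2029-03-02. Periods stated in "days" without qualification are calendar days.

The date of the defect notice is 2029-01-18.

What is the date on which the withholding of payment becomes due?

The last day of the remediation period: 20 business days after Thursday, 2029-01-18, skipping weekends — Jan 19, Jan 22, Jan 23, Jan 24, …, Feb 13, Feb 14, Feb 15 — lands on Thursday, 2029-02-15.
Adding 10 calendar days to 2029-02-15 gives 2029-02-25, which is the last day of the consultation period.
The date on which the withholding of payment becomes due: 52 calendar days after 2029-02-25 is 2029-04-18.

2029-04-18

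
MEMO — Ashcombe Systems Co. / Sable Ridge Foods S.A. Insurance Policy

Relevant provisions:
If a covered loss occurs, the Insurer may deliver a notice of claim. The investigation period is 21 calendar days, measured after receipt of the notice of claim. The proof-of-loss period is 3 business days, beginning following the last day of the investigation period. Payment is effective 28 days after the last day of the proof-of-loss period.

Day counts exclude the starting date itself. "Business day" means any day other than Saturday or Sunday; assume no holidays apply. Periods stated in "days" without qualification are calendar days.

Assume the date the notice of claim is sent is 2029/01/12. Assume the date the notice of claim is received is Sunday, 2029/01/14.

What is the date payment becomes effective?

2029/03/07

The last day of the investigation period: 2029/01/14 + 21 days = 2029/02/04.
The last day of the proof-of-loss period: 3 business days after Sunday, 2029/02/04, skipping weekends — Feb 5, Feb 6, Feb 7 — lands on Wednesday, 2029/02/07.
The date payment becomes effective: 28 calendar days after 2029/02/07 is 2029/03/07.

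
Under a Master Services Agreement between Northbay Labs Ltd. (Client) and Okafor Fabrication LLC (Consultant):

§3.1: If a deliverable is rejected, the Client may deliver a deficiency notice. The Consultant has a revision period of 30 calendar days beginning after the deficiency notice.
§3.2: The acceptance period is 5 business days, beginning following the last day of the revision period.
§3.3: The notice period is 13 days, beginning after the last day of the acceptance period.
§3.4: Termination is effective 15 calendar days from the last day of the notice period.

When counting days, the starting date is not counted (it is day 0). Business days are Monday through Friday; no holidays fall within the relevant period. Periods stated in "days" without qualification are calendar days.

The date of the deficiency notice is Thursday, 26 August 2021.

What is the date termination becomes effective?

29 October 2021

The last day of the revision period: 26 August 2021 + 30 days = 25 September 2021.
The last day of the acceptance period: counting 5 business days from Saturday, 25 September 2021 (Sep 27, Sep 28, Sep 29, Sep 30, Oct 1, skipping weekends) reaches Friday, 1 October 2021.
The last day of the notice period: 1 October 2021 + 13 days = 14 October 2021.
Adding 15 calendar days to 14 October 2021 gives 29 October 2021, which is the date termination becomes effective.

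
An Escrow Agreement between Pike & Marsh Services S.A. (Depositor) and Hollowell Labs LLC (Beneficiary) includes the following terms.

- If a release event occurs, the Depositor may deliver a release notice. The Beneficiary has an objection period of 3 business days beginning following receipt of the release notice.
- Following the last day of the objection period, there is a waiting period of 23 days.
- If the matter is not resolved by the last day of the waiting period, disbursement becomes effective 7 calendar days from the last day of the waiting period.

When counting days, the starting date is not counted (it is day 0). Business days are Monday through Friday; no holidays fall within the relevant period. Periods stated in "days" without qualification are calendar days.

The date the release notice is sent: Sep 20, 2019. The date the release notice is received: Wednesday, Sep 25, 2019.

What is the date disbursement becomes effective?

From Wednesday, Sep 25, 2019, 3 business days (Sep 26, Sep 27, Sep 30, skipping weekends) brings us to Monday, Sep 30, 2019, which is the last day of the objection period.
The last day of the waiting period: Sep 30, 2019 + 23 days = Oct 23, 2019.
The date disbursement becomes effective: 7 calendar days after Oct 23, 2019 is Oct 30, 2019.

Oct 30, 2019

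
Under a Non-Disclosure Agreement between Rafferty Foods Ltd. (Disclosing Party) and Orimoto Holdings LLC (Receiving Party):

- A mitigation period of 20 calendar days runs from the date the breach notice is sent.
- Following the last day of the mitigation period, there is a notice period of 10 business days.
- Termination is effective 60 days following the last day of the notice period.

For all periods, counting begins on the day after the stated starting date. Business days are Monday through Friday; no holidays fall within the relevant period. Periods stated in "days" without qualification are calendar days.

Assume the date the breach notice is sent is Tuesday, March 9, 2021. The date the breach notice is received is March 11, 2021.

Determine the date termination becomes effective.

June 11, 2021

The last day of the mitigation period: March 9, 2021 + 20 days = March 29, 2021.
The last day of the notice period: counting 10 business days from Monday, March 29, 2021 (Mar 30, Mar 31, Apr 1, Apr 2, Apr 5, Apr 6, Apr 7, Apr 8, Apr 9, Apr 12, skipping weekends) reaches Monday, April 12, 2021.
The date termination becomes effective: 60 calendar days after April 12, 2021 is June 11, 2021.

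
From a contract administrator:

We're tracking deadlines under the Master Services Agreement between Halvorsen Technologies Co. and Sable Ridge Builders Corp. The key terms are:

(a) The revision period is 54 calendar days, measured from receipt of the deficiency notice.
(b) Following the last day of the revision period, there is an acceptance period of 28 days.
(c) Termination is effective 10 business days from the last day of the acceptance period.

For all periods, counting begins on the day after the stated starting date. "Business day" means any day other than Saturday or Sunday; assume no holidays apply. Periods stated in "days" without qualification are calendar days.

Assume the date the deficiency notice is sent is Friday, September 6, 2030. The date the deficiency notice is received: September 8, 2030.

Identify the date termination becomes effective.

December 13, 2030

The last day of the revision period: September 8, 2030 + 54 days = November 1, 2030.
Adding 28 calendar days to November 1, 2030 gives November 29, 2030, which is the last day of the acceptance period.
The date termination becomes effective: counting 10 business days from Friday, November 29, 2030 (Dec 2, Dec 3, Dec 4, Dec 5, Dec 6, Dec 9, Dec 10, Dec 11, Dec 12, Dec 13, skipping weekends) reaches Friday, December 13, 2030.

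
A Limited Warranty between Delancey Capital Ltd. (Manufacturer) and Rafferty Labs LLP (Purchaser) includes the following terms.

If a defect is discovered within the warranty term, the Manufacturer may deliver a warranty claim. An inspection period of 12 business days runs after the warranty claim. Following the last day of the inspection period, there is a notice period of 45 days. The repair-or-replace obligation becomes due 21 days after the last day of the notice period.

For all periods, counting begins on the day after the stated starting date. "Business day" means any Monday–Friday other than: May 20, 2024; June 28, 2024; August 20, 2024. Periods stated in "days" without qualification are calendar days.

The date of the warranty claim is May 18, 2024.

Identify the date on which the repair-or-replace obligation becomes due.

August 10, 2024

The last day of the inspection period: 12 business days after Saturday, May 18, 2024, skipping weekends and the listed holiday on May 20 — May 21, May 22, May 23, May 24, …, Jun 3, Jun 4, Jun 5 — lands on Wednesday, June 5, 2024.
The last day of the notice period: 45 calendar days after June 5, 2024 is July 20, 2024.
The date on which the repair-or-replace obligation becomes due: 21 calendar days after July 20, 2024 is August 10, 2024.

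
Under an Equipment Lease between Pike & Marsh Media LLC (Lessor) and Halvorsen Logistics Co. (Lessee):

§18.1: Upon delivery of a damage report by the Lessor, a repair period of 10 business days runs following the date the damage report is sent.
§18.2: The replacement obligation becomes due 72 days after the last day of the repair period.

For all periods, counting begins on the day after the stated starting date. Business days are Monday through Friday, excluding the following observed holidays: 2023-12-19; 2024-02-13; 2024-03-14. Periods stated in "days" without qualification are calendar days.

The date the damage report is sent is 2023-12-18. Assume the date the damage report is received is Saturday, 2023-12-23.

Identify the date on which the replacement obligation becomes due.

The last day of the repair period: 10 business days after Monday, 2023-12-18, skipping weekends and the listed holiday on Dec 19 — Dec 20, Dec 21, Dec 22, Dec 25, Dec 26, Dec 27, Dec 28, Dec 29, Jan 1, Jan 2 — lands on Tuesday, 2024-01-02.
The date on which the replacement obligation becomes due: 2024-01-02 + 72 days = 2024-03-14.

2024-03-14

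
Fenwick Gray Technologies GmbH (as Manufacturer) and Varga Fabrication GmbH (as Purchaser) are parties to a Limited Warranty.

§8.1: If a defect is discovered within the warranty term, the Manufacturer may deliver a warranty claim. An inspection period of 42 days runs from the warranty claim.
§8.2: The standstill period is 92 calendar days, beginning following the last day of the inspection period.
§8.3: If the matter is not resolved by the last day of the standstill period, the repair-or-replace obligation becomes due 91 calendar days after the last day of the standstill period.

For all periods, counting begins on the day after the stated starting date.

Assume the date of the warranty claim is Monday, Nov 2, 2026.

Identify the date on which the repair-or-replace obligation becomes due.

Jun 15, 2027

The last day of the inspection period: 42 calendar days after Nov 2, 2026 is Dec 14, 2026.
The last day of the standstill period: Dec 14, 2026 + 92 days = Mar 16, 2027.
Adding 91 calendar days to Mar 16, 2027 gives Jun 15, 2027, which is the date on which the repair-or-replace obligation becomes due.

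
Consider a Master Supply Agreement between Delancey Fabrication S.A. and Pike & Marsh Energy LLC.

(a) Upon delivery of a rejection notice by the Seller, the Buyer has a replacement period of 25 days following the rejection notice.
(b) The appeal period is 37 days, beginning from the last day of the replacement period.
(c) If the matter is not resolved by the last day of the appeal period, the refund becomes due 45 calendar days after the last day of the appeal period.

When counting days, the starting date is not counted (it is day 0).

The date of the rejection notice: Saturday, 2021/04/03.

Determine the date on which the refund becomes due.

2021/07/19

The last day of the replacement period: 25 calendar days after 2021/04/03 is 2021/04/28.
The last day of the appeal period: 37 calendar days after 2021/04/28 is 2021/06/04.
The date on which the refund becomes due: 2021/06/04 + 45 days = 2021/07/19.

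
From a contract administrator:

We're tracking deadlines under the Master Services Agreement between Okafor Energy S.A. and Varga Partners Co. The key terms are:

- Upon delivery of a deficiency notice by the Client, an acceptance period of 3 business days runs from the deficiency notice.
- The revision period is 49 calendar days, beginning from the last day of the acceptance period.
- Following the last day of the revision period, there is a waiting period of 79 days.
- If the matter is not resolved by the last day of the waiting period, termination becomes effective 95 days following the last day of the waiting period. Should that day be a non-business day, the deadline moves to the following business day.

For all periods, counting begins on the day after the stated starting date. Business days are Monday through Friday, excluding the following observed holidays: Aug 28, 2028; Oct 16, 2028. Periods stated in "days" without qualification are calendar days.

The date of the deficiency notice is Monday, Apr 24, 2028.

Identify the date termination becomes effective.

From Monday, Apr 24, 2028, 3 business days (Apr 25, Apr 26, Apr 27, skipping weekends) brings us to Thursday, Apr 27, 2028, which is the last day of the acceptance period.
The last day of the revision period: 49 calendar days after Apr 27, 2028 is Jun 15, 2028.
The last day of the waiting period: 79 calendar days after Jun 15, 2028 is Sep 2, 2028.
The date termination becomes effective: Sep 2, 2028 + 95 days = Dec 6, 2028. Dec 6, 2028 is a Wednesday and is not a listed holiday, so no roll-forward applies.

Dec 6, 2028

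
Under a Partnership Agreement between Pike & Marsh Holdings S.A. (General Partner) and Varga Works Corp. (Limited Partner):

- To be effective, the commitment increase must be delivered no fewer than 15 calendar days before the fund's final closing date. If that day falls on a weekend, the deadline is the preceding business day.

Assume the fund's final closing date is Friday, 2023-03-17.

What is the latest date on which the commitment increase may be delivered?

2023-03-02

2023-03-17 minus 15 days is 2023-03-02. That is a Thursday, so no adjustment is needed.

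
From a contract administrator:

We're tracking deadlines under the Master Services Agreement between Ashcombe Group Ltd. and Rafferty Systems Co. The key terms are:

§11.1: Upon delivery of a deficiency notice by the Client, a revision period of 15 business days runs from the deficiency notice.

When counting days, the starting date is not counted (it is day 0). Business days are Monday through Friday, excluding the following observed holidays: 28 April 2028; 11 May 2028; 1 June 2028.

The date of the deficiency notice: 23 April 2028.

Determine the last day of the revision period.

The last day of the revision period: 15 business days after Sunday, 23 April 2028, skipping weekends and the listed holidays on Apr 28, May 11 — Apr 24, Apr 25, Apr 26, Apr 27, …, May 12, May 15, May 16 — lands on Tuesday, 16 May 2028.

16 May 2028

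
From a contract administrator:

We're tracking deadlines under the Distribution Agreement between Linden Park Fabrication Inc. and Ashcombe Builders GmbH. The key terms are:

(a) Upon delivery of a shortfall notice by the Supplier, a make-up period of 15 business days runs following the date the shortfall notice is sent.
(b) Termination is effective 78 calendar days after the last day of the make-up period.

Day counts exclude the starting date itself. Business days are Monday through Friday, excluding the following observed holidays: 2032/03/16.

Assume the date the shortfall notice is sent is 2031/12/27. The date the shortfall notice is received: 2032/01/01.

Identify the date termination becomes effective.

The last day of the make-up period: 15 business days after Saturday, 2031/12/27, skipping weekends — Dec 29, Dec 30, Dec 31, Jan 1, …, Jan 14, Jan 15, Jan 16 — lands on Friday, 2032/01/16.
Adding 78 calendar days to 2032/01/16 gives 2032/04/03, which is the date termination becomes effective.

2032/04/03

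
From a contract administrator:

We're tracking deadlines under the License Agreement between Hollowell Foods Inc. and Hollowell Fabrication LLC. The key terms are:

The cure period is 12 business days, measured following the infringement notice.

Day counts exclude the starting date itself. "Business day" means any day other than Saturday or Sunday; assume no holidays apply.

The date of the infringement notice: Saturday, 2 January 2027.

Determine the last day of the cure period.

From Saturday, 2 January 2027, 12 business days (Jan 4, Jan 5, Jan 6, Jan 7, …, Jan 15, Jan 18, Jan 19, skipping weekends) brings us to Tuesday, 19 January 2027, which is the last day of the cure period.

19 January 2027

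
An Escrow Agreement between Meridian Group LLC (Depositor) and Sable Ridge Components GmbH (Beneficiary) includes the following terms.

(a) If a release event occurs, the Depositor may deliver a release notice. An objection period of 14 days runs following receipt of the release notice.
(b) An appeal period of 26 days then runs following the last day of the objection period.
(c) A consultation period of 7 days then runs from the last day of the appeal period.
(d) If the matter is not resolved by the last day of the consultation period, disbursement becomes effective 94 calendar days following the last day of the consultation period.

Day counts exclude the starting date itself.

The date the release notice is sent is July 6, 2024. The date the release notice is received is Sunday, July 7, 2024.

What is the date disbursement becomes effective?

The last day of the objection period: 14 calendar days after July 7, 2024 is July 21, 2024.
Adding 26 calendar days to July 21, 2024 gives August 16, 2024, which is the last day of the appeal period.
Adding 7 calendar days to August 16, 2024 gives August 23, 2024, which is the last day of the consultation period.
The date disbursement becomes effective: 94 calendar days after August 23, 2024 is November 25, 2024.

November 25, 2024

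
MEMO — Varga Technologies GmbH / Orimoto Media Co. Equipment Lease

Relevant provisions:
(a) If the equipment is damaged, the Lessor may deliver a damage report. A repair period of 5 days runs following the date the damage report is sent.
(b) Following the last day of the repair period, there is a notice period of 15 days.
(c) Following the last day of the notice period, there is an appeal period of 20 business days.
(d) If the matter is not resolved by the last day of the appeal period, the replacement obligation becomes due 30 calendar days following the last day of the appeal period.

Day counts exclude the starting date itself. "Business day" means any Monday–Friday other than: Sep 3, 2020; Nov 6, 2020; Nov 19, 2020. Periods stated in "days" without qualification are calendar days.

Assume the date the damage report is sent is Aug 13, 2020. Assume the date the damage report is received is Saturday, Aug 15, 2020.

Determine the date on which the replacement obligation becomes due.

Adding 5 calendar days to Aug 13, 2020 gives Aug 18, 2020, which is the last day of the repair period.
The last day of the notice period: Aug 18, 2020 + 15 days = Sep 2, 2020.
From Wednesday, Sep 2, 2020, 20 business days (Sep 4, Sep 7, Sep 8, Sep 9, …, Sep 29, Sep 30, Oct 1, skipping weekends and the listed holiday on Sep 3) brings us to Thursday, Oct 1, 2020, which is the last day of the appeal period.
Adding 30 calendar days to Oct 1, 2020 gives Oct 31, 2020, which is the date on which the replacement obligation becomes due.

Oct 31, 2020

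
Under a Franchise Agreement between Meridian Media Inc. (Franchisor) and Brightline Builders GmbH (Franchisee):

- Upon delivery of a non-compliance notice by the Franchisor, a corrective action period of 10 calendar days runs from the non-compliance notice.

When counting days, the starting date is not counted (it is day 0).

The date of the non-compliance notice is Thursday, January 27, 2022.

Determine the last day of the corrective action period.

Adding 10 calendar days to January 27, 2022 gives February 6, 2022, which is the last day of the corrective action period.

February 6, 2022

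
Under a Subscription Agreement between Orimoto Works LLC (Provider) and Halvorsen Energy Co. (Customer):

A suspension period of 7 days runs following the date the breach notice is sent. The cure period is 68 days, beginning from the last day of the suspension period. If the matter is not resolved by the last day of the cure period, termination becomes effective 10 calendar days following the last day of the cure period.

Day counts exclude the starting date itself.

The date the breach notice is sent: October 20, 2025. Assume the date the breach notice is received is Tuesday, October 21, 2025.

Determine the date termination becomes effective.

January 13, 2026

Adding 7 calendar days to October 20, 2025 gives October 27, 2025, which is the last day of the suspension period.
Adding 68 calendar days to October 27, 2025 gives January 3, 2026, which is the last day of the cure period.
The date termination becomes effective: January 3, 2026 + 10 days = January 13, 2026.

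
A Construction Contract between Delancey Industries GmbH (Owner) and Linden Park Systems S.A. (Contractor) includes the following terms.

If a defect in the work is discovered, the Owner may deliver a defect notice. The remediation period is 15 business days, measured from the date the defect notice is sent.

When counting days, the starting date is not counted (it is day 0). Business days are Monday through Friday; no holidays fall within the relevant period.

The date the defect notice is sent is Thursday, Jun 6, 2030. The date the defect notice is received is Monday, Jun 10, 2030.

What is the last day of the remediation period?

Jun 27, 2030

From Thursday, Jun 6, 2030, 15 business days (Jun 7, Jun 10, Jun 11, Jun 12, …, Jun 25, Jun 26, Jun 27, skipping weekends) brings us to Thursday, Jun 27, 2030, which is the last day of the remediation period.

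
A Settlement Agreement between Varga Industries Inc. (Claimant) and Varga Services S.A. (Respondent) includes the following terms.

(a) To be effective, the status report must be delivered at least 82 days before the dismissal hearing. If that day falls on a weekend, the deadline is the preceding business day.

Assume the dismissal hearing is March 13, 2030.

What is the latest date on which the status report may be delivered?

December 21, 2029

Counting back 82 calendar days from March 13, 2030 gives December 21, 2029. That is a Friday, so no adjustment is needed.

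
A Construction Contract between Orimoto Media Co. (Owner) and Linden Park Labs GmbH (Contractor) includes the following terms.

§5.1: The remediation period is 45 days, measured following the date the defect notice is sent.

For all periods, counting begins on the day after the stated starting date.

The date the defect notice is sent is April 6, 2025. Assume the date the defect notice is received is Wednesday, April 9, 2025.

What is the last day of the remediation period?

The last day of the remediation period: April 6, 2025 + 45 days = May 21, 2025.

May 21, 2025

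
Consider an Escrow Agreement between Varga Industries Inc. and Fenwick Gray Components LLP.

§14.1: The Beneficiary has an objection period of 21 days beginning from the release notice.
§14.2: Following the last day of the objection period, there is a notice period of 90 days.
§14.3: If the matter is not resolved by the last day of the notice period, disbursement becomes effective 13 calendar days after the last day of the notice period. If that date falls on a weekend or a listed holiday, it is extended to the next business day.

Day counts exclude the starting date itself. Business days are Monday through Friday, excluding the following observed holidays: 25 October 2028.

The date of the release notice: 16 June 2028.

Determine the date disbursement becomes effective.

18 October 2028

The last day of the objection period: 16 June 2028 + 21 days = 7 July 2028.
The last day of the notice period: 90 calendar days after 7 July 2028 is 5 October 2028.
The date disbursement becomes effective: 13 calendar days after 5 October 2028 is 18 October 2028. 18 October 2028 is a Wednesday and is not a listed holiday, so no roll-forward applies.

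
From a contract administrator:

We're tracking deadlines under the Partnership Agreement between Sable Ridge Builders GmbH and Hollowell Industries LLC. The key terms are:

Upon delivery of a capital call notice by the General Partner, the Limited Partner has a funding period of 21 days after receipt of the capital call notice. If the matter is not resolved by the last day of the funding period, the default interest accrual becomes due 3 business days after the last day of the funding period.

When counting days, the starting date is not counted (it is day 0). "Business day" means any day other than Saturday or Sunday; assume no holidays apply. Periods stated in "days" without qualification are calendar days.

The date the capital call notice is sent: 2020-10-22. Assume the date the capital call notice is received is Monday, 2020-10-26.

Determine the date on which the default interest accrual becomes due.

2020-11-19

The last day of the funding period: 21 calendar days after 2020-10-26 is 2020-11-16.
The date on which the default interest accrual becomes due: counting 3 business days from Monday, 2020-11-16 (Nov 17, Nov 18, Nov 19, skipping weekends) reaches Thursday, 2020-11-19.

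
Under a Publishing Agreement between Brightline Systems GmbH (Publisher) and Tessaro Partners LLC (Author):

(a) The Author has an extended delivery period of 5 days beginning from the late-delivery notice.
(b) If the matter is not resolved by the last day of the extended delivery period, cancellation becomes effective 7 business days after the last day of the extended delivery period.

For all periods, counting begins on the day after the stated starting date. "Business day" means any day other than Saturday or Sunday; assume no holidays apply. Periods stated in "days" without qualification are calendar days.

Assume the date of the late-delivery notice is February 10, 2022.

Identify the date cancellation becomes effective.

The last day of the extended delivery period: February 10, 2022 + 5 days = February 15, 2022.
The date cancellation becomes effective: 7 business days after Tuesday, February 15, 2022, skipping weekends — Feb 16, Feb 17, Feb 18, Feb 21, Feb 22, Feb 23, Feb 24 — lands on Thursday, February 24, 2022.

February 24, 2022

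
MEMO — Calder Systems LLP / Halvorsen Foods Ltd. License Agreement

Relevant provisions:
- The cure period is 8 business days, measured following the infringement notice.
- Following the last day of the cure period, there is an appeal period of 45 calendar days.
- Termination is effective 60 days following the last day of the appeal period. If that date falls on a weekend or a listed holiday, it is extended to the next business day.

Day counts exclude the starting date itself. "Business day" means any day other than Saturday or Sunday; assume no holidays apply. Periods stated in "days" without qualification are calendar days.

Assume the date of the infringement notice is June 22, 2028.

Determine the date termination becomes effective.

October 17, 2028

From Thursday, June 22, 2028, 8 business days (Jun 23, Jun 26, Jun 27, Jun 28, Jun 29, Jun 30, Jul 3, Jul 4, skipping weekends) brings us to Tuesday, July 4, 2028, which is the last day of the cure period.
The last day of the appeal period: July 4, 2028 + 45 days = August 18, 2028.
Adding 60 calendar days to August 18, 2028 gives October 17, 2028, which is the date termination becomes effective. October 17, 2028 is a Tuesday, so no roll-forward applies.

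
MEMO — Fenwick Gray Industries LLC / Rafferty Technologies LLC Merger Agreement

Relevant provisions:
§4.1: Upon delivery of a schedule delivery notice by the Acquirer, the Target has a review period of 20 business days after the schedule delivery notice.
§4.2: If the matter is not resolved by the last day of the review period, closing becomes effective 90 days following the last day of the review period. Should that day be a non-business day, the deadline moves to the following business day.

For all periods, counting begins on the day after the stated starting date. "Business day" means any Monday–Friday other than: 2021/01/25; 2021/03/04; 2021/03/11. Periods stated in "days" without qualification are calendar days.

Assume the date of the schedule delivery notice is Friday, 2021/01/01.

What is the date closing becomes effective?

The last day of the review period: 20 business days after Friday, 2021/01/01, skipping weekends and the listed holiday on Jan 25 — Jan 4, Jan 5, Jan 6, Jan 7, …, Jan 28, Jan 29, Feb 1 — lands on Monday, 2021/02/01.
The date closing becomes effective: 90 calendar days after 2021/02/01 is 2021/05/02. That falls on a Sunday, so it rolls to the next business day, Monday, 2021/05/03.

2021/05/03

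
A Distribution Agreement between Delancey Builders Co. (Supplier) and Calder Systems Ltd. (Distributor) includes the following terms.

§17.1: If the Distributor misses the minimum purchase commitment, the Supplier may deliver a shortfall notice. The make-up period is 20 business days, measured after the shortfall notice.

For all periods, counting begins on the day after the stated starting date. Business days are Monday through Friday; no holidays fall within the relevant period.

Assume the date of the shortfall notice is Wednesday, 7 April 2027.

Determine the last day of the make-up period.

5 May 2027

From Wednesday, 7 April 2027, 20 business days (Apr 8, Apr 9, Apr 12, Apr 13, …, May 3, May 4, May 5, skipping weekends) brings us to Wednesday, 5 May 2027, which is the last day of the make-up period.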